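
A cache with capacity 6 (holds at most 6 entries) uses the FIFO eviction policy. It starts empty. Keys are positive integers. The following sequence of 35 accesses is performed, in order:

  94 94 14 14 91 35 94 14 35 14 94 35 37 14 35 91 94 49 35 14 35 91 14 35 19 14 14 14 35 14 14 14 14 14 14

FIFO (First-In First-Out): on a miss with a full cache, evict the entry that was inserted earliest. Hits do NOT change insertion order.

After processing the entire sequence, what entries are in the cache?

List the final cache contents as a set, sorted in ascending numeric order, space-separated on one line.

FIFO simulation (capacity=6):
  1. access 94: MISS. Cache (old->new): [94]
  2. access 94: HIT. Cache (old->new): [94]
  3. access 14: MISS. Cache (old->new): [94 14]
  4. access 14: HIT. Cache (old->new): [94 14]
  5. access 91: MISS. Cache (old->new): [94 14 91]
  6. access 35: MISS. Cache (old->new): [94 14 91 35]
  7. access 94: HIT. Cache (old->new): [94 14 91 35]
  8. access 14: HIT. Cache (old->new): [94 14 91 35]
  9. access 35: HIT. Cache (old->new): [94 14 91 35]
  10. access 14: HIT. Cache (old->new): [94 14 91 35]
  11. access 94: HIT. Cache (old->new): [94 14 91 35]
  12. access 35: HIT. Cache (old->new): [94 14 91 35]
  13. access 37: MISS. Cache (old->new): [94 14 91 35 37]
  14. access 14: HIT. Cache (old->new): [94 14 91 35 37]
  15. access 35: HIT. Cache (old->new): [94 14 91 35 37]
  16. access 91: HIT. Cache (old->new): [94 14 91 35 37]
  17. access 94: HIT. Cache (old->new): [94 14 91 35 37]
  18. access 49: MISS. Cache (old->new): [94 14 91 35 37 49]
  19. access 35: HIT. Cache (old->new): [94 14 91 35 37 49]
  20. access 14: HIT. Cache (old->new): [94 14 91 35 37 49]
  21. access 35: HIT. Cache (old->new): [94 14 91 35 37 49]
  22. access 91: HIT. Cache (old->new): [94 14 91 35 37 49]
  23. access 14: HIT. Cache (old->new): [94 14 91 35 37 49]
  24. access 35: HIT. Cache (old->new): [94 14 91 35 37 49]
  25. access 19: MISS, evict 94. Cache (old->new): [14 91 35 37 49 19]
  26. access 14: HIT. Cache (old->new): [14 91 35 37 49 19]
  27. access 14: HIT. Cache (old->new): [14 91 35 37 49 19]
  28. access 14: HIT. Cache (old->new): [14 91 35 37 49 19]
  29. access 35: HIT. Cache (old->new): [14 91 35 37 49 19]
  30. access 14: HIT. Cache (old->new): [14 91 35 37 49 19]
  31. access 14: HIT. Cache (old->new): [14 91 35 37 49 19]
  32. access 14: HIT. Cache (old->new): [14 91 35 37 49 19]
  33. access 14: HIT. Cache (old->new): [14 91 35 37 49 19]
  34. access 14: HIT. Cache (old->new): [14 91 35 37 49 19]
  35. access 14: HIT. Cache (old->new): [14 91 35 37 49 19]
Total: 28 hits, 7 misses, 1 evictions

Answer: 14 19 35 37 49 91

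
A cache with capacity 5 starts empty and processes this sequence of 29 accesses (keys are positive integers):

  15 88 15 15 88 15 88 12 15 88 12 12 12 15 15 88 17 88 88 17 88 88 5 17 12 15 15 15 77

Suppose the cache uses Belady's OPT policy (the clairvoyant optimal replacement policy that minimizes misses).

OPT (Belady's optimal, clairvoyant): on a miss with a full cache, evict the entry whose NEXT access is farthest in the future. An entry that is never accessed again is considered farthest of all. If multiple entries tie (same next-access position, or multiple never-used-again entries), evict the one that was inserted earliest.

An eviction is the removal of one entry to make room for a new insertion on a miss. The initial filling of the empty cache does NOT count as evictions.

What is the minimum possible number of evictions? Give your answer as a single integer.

OPT (Belady) simulation (capacity=5):
  1. access 15: MISS. Cache: [15]
  2. access 88: MISS. Cache: [15 88]
  3. access 15: HIT. Next use of 15: step 4. Cache: [15 88]
  4. access 15: HIT. Next use of 15: step 6. Cache: [15 88]
  5. access 88: HIT. Next use of 88: step 7. Cache: [15 88]
  6. access 15: HIT. Next use of 15: step 9. Cache: [15 88]
  7. access 88: HIT. Next use of 88: step 10. Cache: [15 88]
  8. access 12: MISS. Cache: [15 88 12]
  9. access 15: HIT. Next use of 15: step 14. Cache: [15 88 12]
  10. access 88: HIT. Next use of 88: step 16. Cache: [15 88 12]
  11. access 12: HIT. Next use of 12: step 12. Cache: [15 88 12]
  12. access 12: HIT. Next use of 12: step 13. Cache: [15 88 12]
  13. access 12: HIT. Next use of 12: step 25. Cache: [15 88 12]
  14. access 15: HIT. Next use of 15: step 15. Cache: [15 88 12]
  15. access 15: HIT. Next use of 15: step 26. Cache: [15 88 12]
  16. access 88: HIT. Next use of 88: step 18. Cache: [15 88 12]
  17. access 17: MISS. Cache: [15 88 12 17]
  18. access 88: HIT. Next use of 88: step 19. Cache: [15 88 12 17]
  19. access 88: HIT. Next use of 88: step 21. Cache: [15 88 12 17]
  20. access 17: HIT. Next use of 17: step 24. Cache: [15 88 12 17]
  21. access 88: HIT. Next use of 88: step 22. Cache: [15 88 12 17]
  22. access 88: HIT. Next use of 88: never. Cache: [15 88 12 17]
  23. access 5: MISS. Cache: [15 88 12 17 5]
  24. access 17: HIT. Next use of 17: never. Cache: [15 88 12 17 5]
  25. access 12: HIT. Next use of 12: never. Cache: [15 88 12 17 5]
  26. access 15: HIT. Next use of 15: step 27. Cache: [15 88 12 17 5]
  27. access 15: HIT. Next use of 15: step 28. Cache: [15 88 12 17 5]
  28. access 15: HIT. Next use of 15: never. Cache: [15 88 12 17 5]
  29. access 77: MISS, evict 15 (next use: never). Cache: [88 12 17 5 77]
Total: 23 hits, 6 misses, 1 evictions

Answer: 1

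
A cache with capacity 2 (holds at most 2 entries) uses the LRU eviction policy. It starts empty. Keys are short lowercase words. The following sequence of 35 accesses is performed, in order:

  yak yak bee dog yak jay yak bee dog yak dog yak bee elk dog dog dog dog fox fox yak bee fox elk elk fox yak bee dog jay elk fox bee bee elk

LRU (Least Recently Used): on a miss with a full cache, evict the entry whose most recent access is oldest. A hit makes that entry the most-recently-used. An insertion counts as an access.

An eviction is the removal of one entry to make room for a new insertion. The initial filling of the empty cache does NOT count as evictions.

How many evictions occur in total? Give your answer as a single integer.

LRU simulation (capacity=2):
  1. access yak: MISS. Cache (LRU->MRU): [yak]
  2. access yak: HIT. Cache (LRU->MRU): [yak]
  3. access bee: MISS. Cache (LRU->MRU): [yak bee]
  4. access dog: MISS, evict yak. Cache (LRU->MRU): [bee dog]
  5. access yak: MISS, evict bee. Cache (LRU->MRU): [dog yak]
  6. access jay: MISS, evict dog. Cache (LRU->MRU): [yak jay]
  7. access yak: HIT. Cache (LRU->MRU): [jay yak]
  8. access bee: MISS, evict jay. Cache (LRU->MRU): [yak bee]
  9. access dog: MISS, evict yak. Cache (LRU->MRU): [bee dog]
  10. access yak: MISS, evict bee. Cache (LRU->MRU): [dog yak]
  11. access dog: HIT. Cache (LRU->MRU): [yak dog]
  12. access yak: HIT. Cache (LRU->MRU): [dog yak]
  13. access bee: MISS, evict dog. Cache (LRU->MRU): [yak bee]
  14. access elk: MISS, evict yak. Cache (LRU->MRU): [bee elk]
  15. access dog: MISS, evict bee. Cache (LRU->MRU): [elk dog]
  16. access dog: HIT. Cache (LRU->MRU): [elk dog]
  17. access dog: HIT. Cache (LRU->MRU): [elk dog]
  18. access dog: HIT. Cache (LRU->MRU): [elk dog]
  19. access fox: MISS, evict elk. Cache (LRU->MRU): [dog fox]
  20. access fox: HIT. Cache (LRU->MRU): [dog fox]
  21. access yak: MISS, evict dog. Cache (LRU->MRU): [fox yak]
  22. access bee: MISS, evict fox. Cache (LRU->MRU): [yak bee]
  23. access fox: MISS, evict yak. Cache (LRU->MRU): [bee fox]
  24. access elk: MISS, evict bee. Cache (LRU->MRU): [fox elk]
  25. access elk: HIT. Cache (LRU->MRU): [fox elk]
  26. access fox: HIT. Cache (LRU->MRU): [elk fox]
  27. access yak: MISS, evict elk. Cache (LRU->MRU): [fox yak]
  28. access bee: MISS, evict fox. Cache (LRU->MRU): [yak bee]
  29. access dog: MISS, evict yak. Cache (LRU->MRU): [bee dog]
  30. access jay: MISS, evict bee. Cache (LRU->MRU): [dog jay]
  31. access elk: MISS, evict dog. Cache (LRU->MRU): [jay elk]
  32. access fox: MISS, evict jay. Cache (LRU->MRU): [elk fox]
  33. access bee: MISS, evict elk. Cache (LRU->MRU): [fox bee]
  34. access bee: HIT. Cache (LRU->MRU): [fox bee]
  35. access elk: MISS, evict fox. Cache (LRU->MRU): [bee elk]
Total: 11 hits, 24 misses, 22 evictions

Answer: 22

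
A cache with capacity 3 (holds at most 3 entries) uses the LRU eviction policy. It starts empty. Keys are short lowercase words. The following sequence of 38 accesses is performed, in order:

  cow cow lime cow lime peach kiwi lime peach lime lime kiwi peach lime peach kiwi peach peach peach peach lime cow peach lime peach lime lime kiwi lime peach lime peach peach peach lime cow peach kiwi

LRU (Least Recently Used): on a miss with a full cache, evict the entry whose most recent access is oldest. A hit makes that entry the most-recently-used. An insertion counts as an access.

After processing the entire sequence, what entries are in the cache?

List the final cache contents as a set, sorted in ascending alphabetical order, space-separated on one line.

LRU simulation (capacity=3):
  1. access cow: MISS. Cache (LRU->MRU): [cow]
  2. access cow: HIT. Cache (LRU->MRU): [cow]
  3. access lime: MISS. Cache (LRU->MRU): [cow lime]
  4. access cow: HIT. Cache (LRU->MRU): [lime cow]
  5. access lime: HIT. Cache (LRU->MRU): [cow lime]
  6. access peach: MISS. Cache (LRU->MRU): [cow lime peach]
  7. access kiwi: MISS, evict cow. Cache (LRU->MRU): [lime peach kiwi]
  8. access lime: HIT. Cache (LRU->MRU): [peach kiwi lime]
  9. access peach: HIT. Cache (LRU->MRU): [kiwi lime peach]
  10. access lime: HIT. Cache (LRU->MRU): [kiwi peach lime]
  11. access lime: HIT. Cache (LRU->MRU): [kiwi peach lime]
  12. access kiwi: HIT. Cache (LRU->MRU): [peach lime kiwi]
  13. access peach: HIT. Cache (LRU->MRU): [lime kiwi peach]
  14. access lime: HIT. Cache (LRU->MRU): [kiwi peach lime]
  15. access peach: HIT. Cache (LRU->MRU): [kiwi lime peach]
  16. access kiwi: HIT. Cache (LRU->MRU): [lime peach kiwi]
  17. access peach: HIT. Cache (LRU->MRU): [lime kiwi peach]
  18. access peach: HIT. Cache (LRU->MRU): [lime kiwi peach]
  19. access peach: HIT. Cache (LRU->MRU): [lime kiwi peach]
  20. access peach: HIT. Cache (LRU->MRU): [lime kiwi peach]
  21. access lime: HIT. Cache (LRU->MRU): [kiwi peach lime]
  22. access cow: MISS, evict kiwi. Cache (LRU->MRU): [peach lime cow]
  23. access peach: HIT. Cache (LRU->MRU): [lime cow peach]
  24. access lime: HIT. Cache (LRU->MRU): [cow peach lime]
  25. access peach: HIT. Cache (LRU->MRU): [cow lime peach]
  26. access lime: HIT. Cache (LRU->MRU): [cow peach lime]
  27. access lime: HIT. Cache (LRU->MRU): [cow peach lime]
  28. access kiwi: MISS, evict cow. Cache (LRU->MRU): [peach lime kiwi]
  29. access lime: HIT. Cache (LRU->MRU): [peach kiwi lime]
  30. access peach: HIT. Cache (LRU->MRU): [kiwi lime peach]
  31. access lime: HIT. Cache (LRU->MRU): [kiwi peach lime]
  32. access peach: HIT. Cache (LRU->MRU): [kiwi lime peach]
  33. access peach: HIT. Cache (LRU->MRU): [kiwi lime peach]
  34. access peach: HIT. Cache (LRU->MRU): [kiwi lime peach]
  35. access lime: HIT. Cache (LRU->MRU): [kiwi peach lime]
  36. access cow: MISS, evict kiwi. Cache (LRU->MRU): [peach lime cow]
  37. access peach: HIT. Cache (LRU->MRU): [lime cow peach]
  38. access kiwi: MISS, evict lime. Cache (LRU->MRU): [cow peach kiwi]
Total: 30 hits, 8 misses, 5 evictions

Answer: cow kiwi peach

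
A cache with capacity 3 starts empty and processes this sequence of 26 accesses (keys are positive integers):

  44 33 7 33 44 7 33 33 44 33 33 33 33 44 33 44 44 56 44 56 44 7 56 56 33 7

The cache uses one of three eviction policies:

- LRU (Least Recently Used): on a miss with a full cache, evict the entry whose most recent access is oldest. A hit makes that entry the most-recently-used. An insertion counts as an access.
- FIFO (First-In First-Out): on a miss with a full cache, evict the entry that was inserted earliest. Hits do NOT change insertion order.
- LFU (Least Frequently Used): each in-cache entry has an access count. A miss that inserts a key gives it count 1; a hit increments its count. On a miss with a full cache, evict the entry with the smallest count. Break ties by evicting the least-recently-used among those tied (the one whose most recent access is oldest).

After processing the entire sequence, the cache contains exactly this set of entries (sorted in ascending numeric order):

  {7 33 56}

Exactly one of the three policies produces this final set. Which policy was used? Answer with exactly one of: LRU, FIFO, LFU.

Answer: LRU

Derivation:
Simulating under each policy and comparing final sets:
  LRU: final set = {7 33 56} -> MATCHES target
  FIFO: final set = {7 33 44} -> differs
  LFU: final set = {7 33 44} -> differs
Only LRU produces the target set.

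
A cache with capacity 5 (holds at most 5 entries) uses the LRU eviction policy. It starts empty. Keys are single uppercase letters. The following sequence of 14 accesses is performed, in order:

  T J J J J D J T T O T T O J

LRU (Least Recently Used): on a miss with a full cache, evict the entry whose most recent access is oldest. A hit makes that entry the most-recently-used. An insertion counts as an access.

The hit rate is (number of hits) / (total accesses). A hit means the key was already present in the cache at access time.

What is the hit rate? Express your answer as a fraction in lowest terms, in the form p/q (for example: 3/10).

LRU simulation (capacity=5):
  1. access T: MISS. Cache (LRU->MRU): [T]
  2. access J: MISS. Cache (LRU->MRU): [T J]
  3. access J: HIT. Cache (LRU->MRU): [T J]
  4. access J: HIT. Cache (LRU->MRU): [T J]
  5. access J: HIT. Cache (LRU->MRU): [T J]
  6. access D: MISS. Cache (LRU->MRU): [T J D]
  7. access J: HIT. Cache (LRU->MRU): [T D J]
  8. access T: HIT. Cache (LRU->MRU): [D J T]
  9. access T: HIT. Cache (LRU->MRU): [D J T]
  10. access O: MISS. Cache (LRU->MRU): [D J T O]
  11. access T: HIT. Cache (LRU->MRU): [D J O T]
  12. access T: HIT. Cache (LRU->MRU): [D J O T]
  13. access O: HIT. Cache (LRU->MRU): [D J T O]
  14. access J: HIT. Cache (LRU->MRU): [D T O J]
Total: 10 hits, 4 misses, 0 evictions

Hit rate = 10/14 = 5/7

Answer: 5/7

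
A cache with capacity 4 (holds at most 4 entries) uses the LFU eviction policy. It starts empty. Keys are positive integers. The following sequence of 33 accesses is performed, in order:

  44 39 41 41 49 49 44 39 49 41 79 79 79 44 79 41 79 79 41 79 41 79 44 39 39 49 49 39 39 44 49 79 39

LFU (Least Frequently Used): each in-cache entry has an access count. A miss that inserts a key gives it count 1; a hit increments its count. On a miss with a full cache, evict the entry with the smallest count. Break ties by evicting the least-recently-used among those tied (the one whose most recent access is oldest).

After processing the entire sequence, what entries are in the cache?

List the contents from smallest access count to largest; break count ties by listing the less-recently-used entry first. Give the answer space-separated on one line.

Answer: 39 41 49 79

Derivation:
LFU simulation (capacity=4):
  1. access 44: MISS. Cache: [44(c=1)]
  2. access 39: MISS. Cache: [44(c=1) 39(c=1)]
  3. access 41: MISS. Cache: [44(c=1) 39(c=1) 41(c=1)]
  4. access 41: HIT, count now 2. Cache: [44(c=1) 39(c=1) 41(c=2)]
  5. access 49: MISS. Cache: [44(c=1) 39(c=1) 49(c=1) 41(c=2)]
  6. access 49: HIT, count now 2. Cache: [44(c=1) 39(c=1) 41(c=2) 49(c=2)]
  7. access 44: HIT, count now 2. Cache: [39(c=1) 41(c=2) 49(c=2) 44(c=2)]
  8. access 39: HIT, count now 2. Cache: [41(c=2) 49(c=2) 44(c=2) 39(c=2)]
  9. access 49: HIT, count now 3. Cache: [41(c=2) 44(c=2) 39(c=2) 49(c=3)]
  10. access 41: HIT, count now 3. Cache: [44(c=2) 39(c=2) 49(c=3) 41(c=3)]
  11. access 79: MISS, evict 44(c=2). Cache: [79(c=1) 39(c=2) 49(c=3) 41(c=3)]
  12. access 79: HIT, count now 2. Cache: [39(c=2) 79(c=2) 49(c=3) 41(c=3)]
  13. access 79: HIT, count now 3. Cache: [39(c=2) 49(c=3) 41(c=3) 79(c=3)]
  14. access 44: MISS, evict 39(c=2). Cache: [44(c=1) 49(c=3) 41(c=3) 79(c=3)]
  15. access 79: HIT, count now 4. Cache: [44(c=1) 49(c=3) 41(c=3) 79(c=4)]
  16. access 41: HIT, count now 4. Cache: [44(c=1) 49(c=3) 79(c=4) 41(c=4)]
  17. access 79: HIT, count now 5. Cache: [44(c=1) 49(c=3) 41(c=4) 79(c=5)]
  18. access 79: HIT, count now 6. Cache: [44(c=1) 49(c=3) 41(c=4) 79(c=6)]
  19. access 41: HIT, count now 5. Cache: [44(c=1) 49(c=3) 41(c=5) 79(c=6)]
  20. access 79: HIT, count now 7. Cache: [44(c=1) 49(c=3) 41(c=5) 79(c=7)]
  21. access 41: HIT, count now 6. Cache: [44(c=1) 49(c=3) 41(c=6) 79(c=7)]
  22. access 79: HIT, count now 8. Cache: [44(c=1) 49(c=3) 41(c=6) 79(c=8)]
  23. access 44: HIT, count now 2. Cache: [44(c=2) 49(c=3) 41(c=6) 79(c=8)]
  24. access 39: MISS, evict 44(c=2). Cache: [39(c=1) 49(c=3) 41(c=6) 79(c=8)]
  25. access 39: HIT, count now 2. Cache: [39(c=2) 49(c=3) 41(c=6) 79(c=8)]
  26. access 49: HIT, count now 4. Cache: [39(c=2) 49(c=4) 41(c=6) 79(c=8)]
  27. access 49: HIT, count now 5. Cache: [39(c=2) 49(c=5) 41(c=6) 79(c=8)]
  28. access 39: HIT, count now 3. Cache: [39(c=3) 49(c=5) 41(c=6) 79(c=8)]
  29. access 39: HIT, count now 4. Cache: [39(c=4) 49(c=5) 41(c=6) 79(c=8)]
  30. access 44: MISS, evict 39(c=4). Cache: [44(c=1) 49(c=5) 41(c=6) 79(c=8)]
  31. access 49: HIT, count now 6. Cache: [44(c=1) 41(c=6) 49(c=6) 79(c=8)]
  32. access 79: HIT, count now 9. Cache: [44(c=1) 41(c=6) 49(c=6) 79(c=9)]
  33. access 39: MISS, evict 44(c=1). Cache: [39(c=1) 41(c=6) 49(c=6) 79(c=9)]
Total: 24 hits, 9 misses, 5 evictions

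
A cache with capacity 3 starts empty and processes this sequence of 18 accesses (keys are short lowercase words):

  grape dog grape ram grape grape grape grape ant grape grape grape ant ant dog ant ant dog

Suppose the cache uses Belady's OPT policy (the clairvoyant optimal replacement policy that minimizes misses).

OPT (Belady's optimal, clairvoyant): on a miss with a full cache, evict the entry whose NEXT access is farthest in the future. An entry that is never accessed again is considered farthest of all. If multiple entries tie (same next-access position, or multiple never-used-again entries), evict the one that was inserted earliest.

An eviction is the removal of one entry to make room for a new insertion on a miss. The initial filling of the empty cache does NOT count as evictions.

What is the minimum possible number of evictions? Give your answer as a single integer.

Answer: 1

Derivation:
OPT (Belady) simulation (capacity=3):
  1. access grape: MISS. Cache: [grape]
  2. access dog: MISS. Cache: [grape dog]
  3. access grape: HIT. Next use of grape: step 5. Cache: [grape dog]
  4. access ram: MISS. Cache: [grape dog ram]
  5. access grape: HIT. Next use of grape: step 6. Cache: [grape dog ram]
  6. access grape: HIT. Next use of grape: step 7. Cache: [grape dog ram]
  7. access grape: HIT. Next use of grape: step 8. Cache: [grape dog ram]
  8. access grape: HIT. Next use of grape: step 10. Cache: [grape dog ram]
  9. access ant: MISS, evict ram (next use: never). Cache: [grape dog ant]
  10. access grape: HIT. Next use of grape: step 11. Cache: [grape dog ant]
  11. access grape: HIT. Next use of grape: step 12. Cache: [grape dog ant]
  12. access grape: HIT. Next use of grape: never. Cache: [grape dog ant]
  13. access ant: HIT. Next use of ant: step 14. Cache: [grape dog ant]
  14. access ant: HIT. Next use of ant: step 16. Cache: [grape dog ant]
  15. access dog: HIT. Next use of dog: step 18. Cache: [grape dog ant]
  16. access ant: HIT. Next use of ant: step 17. Cache: [grape dog ant]
  17. access ant: HIT. Next use of ant: never. Cache: [grape dog ant]
  18. access dog: HIT. Next use of dog: never. Cache: [grape dog ant]
Total: 14 hits, 4 misses, 1 evictions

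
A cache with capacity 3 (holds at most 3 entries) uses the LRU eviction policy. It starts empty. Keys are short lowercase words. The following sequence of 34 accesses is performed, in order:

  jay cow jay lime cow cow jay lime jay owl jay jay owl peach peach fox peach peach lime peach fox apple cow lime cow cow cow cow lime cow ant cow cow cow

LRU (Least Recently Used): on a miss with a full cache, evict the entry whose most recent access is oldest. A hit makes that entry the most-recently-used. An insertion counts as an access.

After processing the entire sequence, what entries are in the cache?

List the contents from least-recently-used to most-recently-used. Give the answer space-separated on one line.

LRU simulation (capacity=3):
  1. access jay: MISS. Cache (LRU->MRU): [jay]
  2. access cow: MISS. Cache (LRU->MRU): [jay cow]
  3. access jay: HIT. Cache (LRU->MRU): [cow jay]
  4. access lime: MISS. Cache (LRU->MRU): [cow jay lime]
  5. access cow: HIT. Cache (LRU->MRU): [jay lime cow]
  6. access cow: HIT. Cache (LRU->MRU): [jay lime cow]
  7. access jay: HIT. Cache (LRU->MRU): [lime cow jay]
  8. access lime: HIT. Cache (LRU->MRU): [cow jay lime]
  9. access jay: HIT. Cache (LRU->MRU): [cow lime jay]
  10. access owl: MISS, evict cow. Cache (LRU->MRU): [lime jay owl]
  11. access jay: HIT. Cache (LRU->MRU): [lime owl jay]
  12. access jay: HIT. Cache (LRU->MRU): [lime owl jay]
  13. access owl: HIT. Cache (LRU->MRU): [lime jay owl]
  14. access peach: MISS, evict lime. Cache (LRU->MRU): [jay owl peach]
  15. access peach: HIT. Cache (LRU->MRU): [jay owl peach]
  16. access fox: MISS, evict jay. Cache (LRU->MRU): [owl peach fox]
  17. access peach: HIT. Cache (LRU->MRU): [owl fox peach]
  18. access peach: HIT. Cache (LRU->MRU): [owl fox peach]
  19. access lime: MISS, evict owl. Cache (LRU->MRU): [fox peach lime]
  20. access peach: HIT. Cache (LRU->MRU): [fox lime peach]
  21. access fox: HIT. Cache (LRU->MRU): [lime peach fox]
  22. access apple: MISS, evict lime. Cache (LRU->MRU): [peach fox apple]
  23. access cow: MISS, evict peach. Cache (LRU->MRU): [fox apple cow]
  24. access lime: MISS, evict fox. Cache (LRU->MRU): [apple cow lime]
  25. access cow: HIT. Cache (LRU->MRU): [apple lime cow]
  26. access cow: HIT. Cache (LRU->MRU): [apple lime cow]
  27. access cow: HIT. Cache (LRU->MRU): [apple lime cow]
  28. access cow: HIT. Cache (LRU->MRU): [apple lime cow]
  29. access lime: HIT. Cache (LRU->MRU): [apple cow lime]
  30. access cow: HIT. Cache (LRU->MRU): [apple lime cow]
  31. access ant: MISS, evict apple. Cache (LRU->MRU): [lime cow ant]
  32. access cow: HIT. Cache (LRU->MRU): [lime ant cow]
  33. access cow: HIT. Cache (LRU->MRU): [lime ant cow]
  34. access cow: HIT. Cache (LRU->MRU): [lime ant cow]
Total: 23 hits, 11 misses, 8 evictions

Answer: lime ant cow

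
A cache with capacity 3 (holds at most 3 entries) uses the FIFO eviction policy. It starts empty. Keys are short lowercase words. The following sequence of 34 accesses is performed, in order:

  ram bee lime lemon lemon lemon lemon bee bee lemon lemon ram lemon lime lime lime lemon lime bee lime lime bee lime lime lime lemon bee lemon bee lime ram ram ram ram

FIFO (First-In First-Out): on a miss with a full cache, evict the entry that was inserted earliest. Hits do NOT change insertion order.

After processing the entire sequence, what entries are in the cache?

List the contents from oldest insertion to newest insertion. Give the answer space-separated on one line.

Answer: lime lemon ram

Derivation:
FIFO simulation (capacity=3):
  1. access ram: MISS. Cache (old->new): [ram]
  2. access bee: MISS. Cache (old->new): [ram bee]
  3. access lime: MISS. Cache (old->new): [ram bee lime]
  4. access lemon: MISS, evict ram. Cache (old->new): [bee lime lemon]
  5. access lemon: HIT. Cache (old->new): [bee lime lemon]
  6. access lemon: HIT. Cache (old->new): [bee lime lemon]
  7. access lemon: HIT. Cache (old->new): [bee lime lemon]
  8. access bee: HIT. Cache (old->new): [bee lime lemon]
  9. access bee: HIT. Cache (old->new): [bee lime lemon]
  10. access lemon: HIT. Cache (old->new): [bee lime lemon]
  11. access lemon: HIT. Cache (old->new): [bee lime lemon]
  12. access ram: MISS, evict bee. Cache (old->new): [lime lemon ram]
  13. access lemon: HIT. Cache (old->new): [lime lemon ram]
  14. access lime: HIT. Cache (old->new): [lime lemon ram]
  15. access lime: HIT. Cache (old->new): [lime lemon ram]
  16. access lime: HIT. Cache (old->new): [lime lemon ram]
  17. access lemon: HIT. Cache (old->new): [lime lemon ram]
  18. access lime: HIT. Cache (old->new): [lime lemon ram]
  19. access bee: MISS, evict lime. Cache (old->new): [lemon ram bee]
  20. access lime: MISS, evict lemon. Cache (old->new): [ram bee lime]
  21. access lime: HIT. Cache (old->new): [ram bee lime]
  22. access bee: HIT. Cache (old->new): [ram bee lime]
  23. access lime: HIT. Cache (old->new): [ram bee lime]
  24. access lime: HIT. Cache (old->new): [ram bee lime]
  25. access lime: HIT. Cache (old->new): [ram bee lime]
  26. access lemon: MISS, evict ram. Cache (old->new): [bee lime lemon]
  27. access bee: HIT. Cache (old->new): [bee lime lemon]
  28. access lemon: HIT. Cache (old->new): [bee lime lemon]
  29. access bee: HIT. Cache (old->new): [bee lime lemon]
  30. access lime: HIT. Cache (old->new): [bee lime lemon]
  31. access ram: MISS, evict bee. Cache (old->new): [lime lemon ram]
  32. access ram: HIT. Cache (old->new): [lime lemon ram]
  33. access ram: HIT. Cache (old->new): [lime lemon ram]
  34. access ram: HIT. Cache (old->new): [lime lemon ram]
Total: 25 hits, 9 misses, 6 evictions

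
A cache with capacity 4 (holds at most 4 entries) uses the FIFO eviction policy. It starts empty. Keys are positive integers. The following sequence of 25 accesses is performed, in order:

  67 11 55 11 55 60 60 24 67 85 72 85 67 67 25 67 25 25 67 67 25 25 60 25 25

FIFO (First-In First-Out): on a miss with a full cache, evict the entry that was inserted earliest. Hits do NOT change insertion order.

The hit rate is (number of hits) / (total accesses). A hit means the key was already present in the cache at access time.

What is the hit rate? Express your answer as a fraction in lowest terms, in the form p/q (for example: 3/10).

FIFO simulation (capacity=4):
  1. access 67: MISS. Cache (old->new): [67]
  2. access 11: MISS. Cache (old->new): [67 11]
  3. access 55: MISS. Cache (old->new): [67 11 55]
  4. access 11: HIT. Cache (old->new): [67 11 55]
  5. access 55: HIT. Cache (old->new): [67 11 55]
  6. access 60: MISS. Cache (old->new): [67 11 55 60]
  7. access 60: HIT. Cache (old->new): [67 11 55 60]
  8. access 24: MISS, evict 67. Cache (old->new): [11 55 60 24]
  9. access 67: MISS, evict 11. Cache (old->new): [55 60 24 67]
  10. access 85: MISS, evict 55. Cache (old->new): [60 24 67 85]
  11. access 72: MISS, evict 60. Cache (old->new): [24 67 85 72]
  12. access 85: HIT. Cache (old->new): [24 67 85 72]
  13. access 67: HIT. Cache (old->new): [24 67 85 72]
  14. access 67: HIT. Cache (old->new): [24 67 85 72]
  15. access 25: MISS, evict 24. Cache (old->new): [67 85 72 25]
  16. access 67: HIT. Cache (old->new): [67 85 72 25]
  17. access 25: HIT. Cache (old->new): [67 85 72 25]
  18. access 25: HIT. Cache (old->new): [67 85 72 25]
  19. access 67: HIT. Cache (old->new): [67 85 72 25]
  20. access 67: HIT. Cache (old->new): [67 85 72 25]
  21. access 25: HIT. Cache (old->new): [67 85 72 25]
  22. access 25: HIT. Cache (old->new): [67 85 72 25]
  23. access 60: MISS, evict 67. Cache (old->new): [85 72 25 60]
  24. access 25: HIT. Cache (old->new): [85 72 25 60]
  25. access 25: HIT. Cache (old->new): [85 72 25 60]
Total: 15 hits, 10 misses, 6 evictions

Hit rate = 15/25 = 3/5

Answer: 3/5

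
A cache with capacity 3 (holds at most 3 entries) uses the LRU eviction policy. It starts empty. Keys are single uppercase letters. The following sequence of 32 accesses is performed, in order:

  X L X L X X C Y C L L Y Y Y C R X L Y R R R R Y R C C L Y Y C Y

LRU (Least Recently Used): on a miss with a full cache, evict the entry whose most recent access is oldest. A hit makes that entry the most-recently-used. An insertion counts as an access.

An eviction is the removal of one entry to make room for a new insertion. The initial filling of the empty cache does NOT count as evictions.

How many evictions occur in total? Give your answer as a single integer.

Answer: 10

Derivation:
LRU simulation (capacity=3):
  1. access X: MISS. Cache (LRU->MRU): [X]
  2. access L: MISS. Cache (LRU->MRU): [X L]
  3. access X: HIT. Cache (LRU->MRU): [L X]
  4. access L: HIT. Cache (LRU->MRU): [X L]
  5. access X: HIT. Cache (LRU->MRU): [L X]
  6. access X: HIT. Cache (LRU->MRU): [L X]
  7. access C: MISS. Cache (LRU->MRU): [L X C]
  8. access Y: MISS, evict L. Cache (LRU->MRU): [X C Y]
  9. access C: HIT. Cache (LRU->MRU): [X Y C]
  10. access L: MISS, evict X. Cache (LRU->MRU): [Y C L]
  11. access L: HIT. Cache (LRU->MRU): [Y C L]
  12. access Y: HIT. Cache (LRU->MRU): [C L Y]
  13. access Y: HIT. Cache (LRU->MRU): [C L Y]
  14. access Y: HIT. Cache (LRU->MRU): [C L Y]
  15. access C: HIT. Cache (LRU->MRU): [L Y C]
  16. access R: MISS, evict L. Cache (LRU->MRU): [Y C R]
  17. access X: MISS, evict Y. Cache (LRU->MRU): [C R X]
  18. access L: MISS, evict C. Cache (LRU->MRU): [R X L]
  19. access Y: MISS, evict R. Cache (LRU->MRU): [X L Y]
  20. access R: MISS, evict X. Cache (LRU->MRU): [L Y R]
  21. access R: HIT. Cache (LRU->MRU): [L Y R]
  22. access R: HIT. Cache (LRU->MRU): [L Y R]
  23. access R: HIT. Cache (LRU->MRU): [L Y R]
  24. access Y: HIT. Cache (LRU->MRU): [L R Y]
  25. access R: HIT. Cache (LRU->MRU): [L Y R]
  26. access C: MISS, evict L. Cache (LRU->MRU): [Y R C]
  27. access C: HIT. Cache (LRU->MRU): [Y R C]
  28. access L: MISS, evict Y. Cache (LRU->MRU): [R C L]
  29. access Y: MISS, evict R. Cache (LRU->MRU): [C L Y]
  30. access Y: HIT. Cache (LRU->MRU): [C L Y]
  31. access C: HIT. Cache (LRU->MRU): [L Y C]
  32. access Y: HIT. Cache (LRU->MRU): [L C Y]
Total: 19 hits, 13 misses, 10 evictions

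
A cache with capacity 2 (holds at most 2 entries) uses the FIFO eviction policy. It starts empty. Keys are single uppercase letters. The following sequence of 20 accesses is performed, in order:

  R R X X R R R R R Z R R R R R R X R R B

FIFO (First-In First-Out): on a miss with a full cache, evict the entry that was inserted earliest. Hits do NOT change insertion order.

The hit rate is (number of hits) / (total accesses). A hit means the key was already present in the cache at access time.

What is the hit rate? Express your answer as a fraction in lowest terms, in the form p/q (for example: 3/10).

FIFO simulation (capacity=2):
  1. access R: MISS. Cache (old->new): [R]
  2. access R: HIT. Cache (old->new): [R]
  3. access X: MISS. Cache (old->new): [R X]
  4. access X: HIT. Cache (old->new): [R X]
  5. access R: HIT. Cache (old->new): [R X]
  6. access R: HIT. Cache (old->new): [R X]
  7. access R: HIT. Cache (old->new): [R X]
  8. access R: HIT. Cache (old->new): [R X]
  9. access R: HIT. Cache (old->new): [R X]
  10. access Z: MISS, evict R. Cache (old->new): [X Z]
  11. access R: MISS, evict X. Cache (old->new): [Z R]
  12. access R: HIT. Cache (old->new): [Z R]
  13. access R: HIT. Cache (old->new): [Z R]
  14. access R: HIT. Cache (old->new): [Z R]
  15. access R: HIT. Cache (old->new): [Z R]
  16. access R: HIT. Cache (old->new): [Z R]
  17. access X: MISS, evict Z. Cache (old->new): [R X]
  18. access R: HIT. Cache (old->new): [R X]
  19. access R: HIT. Cache (old->new): [R X]
  20. access B: MISS, evict R. Cache (old->new): [X B]
Total: 14 hits, 6 misses, 4 evictions

Hit rate = 14/20 = 7/10

Answer: 7/10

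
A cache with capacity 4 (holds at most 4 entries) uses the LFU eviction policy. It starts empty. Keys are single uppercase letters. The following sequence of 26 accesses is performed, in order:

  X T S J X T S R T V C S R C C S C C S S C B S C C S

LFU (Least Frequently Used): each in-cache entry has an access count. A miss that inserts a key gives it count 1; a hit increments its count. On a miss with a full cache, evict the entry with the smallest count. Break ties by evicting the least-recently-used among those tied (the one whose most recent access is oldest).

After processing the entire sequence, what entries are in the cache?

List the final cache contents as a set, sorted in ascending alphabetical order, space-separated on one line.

Answer: B C S T

Derivation:
LFU simulation (capacity=4):
  1. access X: MISS. Cache: [X(c=1)]
  2. access T: MISS. Cache: [X(c=1) T(c=1)]
  3. access S: MISS. Cache: [X(c=1) T(c=1) S(c=1)]
  4. access J: MISS. Cache: [X(c=1) T(c=1) S(c=1) J(c=1)]
  5. access X: HIT, count now 2. Cache: [T(c=1) S(c=1) J(c=1) X(c=2)]
  6. access T: HIT, count now 2. Cache: [S(c=1) J(c=1) X(c=2) T(c=2)]
  7. access S: HIT, count now 2. Cache: [J(c=1) X(c=2) T(c=2) S(c=2)]
  8. access R: MISS, evict J(c=1). Cache: [R(c=1) X(c=2) T(c=2) S(c=2)]
  9. access T: HIT, count now 3. Cache: [R(c=1) X(c=2) S(c=2) T(c=3)]
  10. access V: MISS, evict R(c=1). Cache: [V(c=1) X(c=2) S(c=2) T(c=3)]
  11. access C: MISS, evict V(c=1). Cache: [C(c=1) X(c=2) S(c=2) T(c=3)]
  12. access S: HIT, count now 3. Cache: [C(c=1) X(c=2) T(c=3) S(c=3)]
  13. access R: MISS, evict C(c=1). Cache: [R(c=1) X(c=2) T(c=3) S(c=3)]
  14. access C: MISS, evict R(c=1). Cache: [C(c=1) X(c=2) T(c=3) S(c=3)]
  15. access C: HIT, count now 2. Cache: [X(c=2) C(c=2) T(c=3) S(c=3)]
  16. access S: HIT, count now 4. Cache: [X(c=2) C(c=2) T(c=3) S(c=4)]
  17. access C: HIT, count now 3. Cache: [X(c=2) T(c=3) C(c=3) S(c=4)]
  18. access C: HIT, count now 4. Cache: [X(c=2) T(c=3) S(c=4) C(c=4)]
  19. access S: HIT, count now 5. Cache: [X(c=2) T(c=3) C(c=4) S(c=5)]
  20. access S: HIT, count now 6. Cache: [X(c=2) T(c=3) C(c=4) S(c=6)]
  21. access C: HIT, count now 5. Cache: [X(c=2) T(c=3) C(c=5) S(c=6)]
  22. access B: MISS, evict X(c=2). Cache: [B(c=1) T(c=3) C(c=5) S(c=6)]
  23. access S: HIT, count now 7. Cache: [B(c=1) T(c=3) C(c=5) S(c=7)]
  24. access C: HIT, count now 6. Cache: [B(c=1) T(c=3) C(c=6) S(c=7)]
  25. access C: HIT, count now 7. Cache: [B(c=1) T(c=3) S(c=7) C(c=7)]
  26. access S: HIT, count now 8. Cache: [B(c=1) T(c=3) C(c=7) S(c=8)]
Total: 16 hits, 10 misses, 6 evictions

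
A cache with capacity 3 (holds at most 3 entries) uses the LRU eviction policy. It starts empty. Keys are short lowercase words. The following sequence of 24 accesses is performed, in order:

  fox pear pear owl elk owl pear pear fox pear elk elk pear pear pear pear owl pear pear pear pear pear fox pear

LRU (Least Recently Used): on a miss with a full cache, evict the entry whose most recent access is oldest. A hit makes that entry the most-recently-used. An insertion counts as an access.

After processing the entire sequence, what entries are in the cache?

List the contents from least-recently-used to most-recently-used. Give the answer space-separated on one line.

Answer: owl fox pear

Derivation:
LRU simulation (capacity=3):
  1. access fox: MISS. Cache (LRU->MRU): [fox]
  2. access pear: MISS. Cache (LRU->MRU): [fox pear]
  3. access pear: HIT. Cache (LRU->MRU): [fox pear]
  4. access owl: MISS. Cache (LRU->MRU): [fox pear owl]
  5. access elk: MISS, evict fox. Cache (LRU->MRU): [pear owl elk]
  6. access owl: HIT. Cache (LRU->MRU): [pear elk owl]
  7. access pear: HIT. Cache (LRU->MRU): [elk owl pear]
  8. access pear: HIT. Cache (LRU->MRU): [elk owl pear]
  9. access fox: MISS, evict elk. Cache (LRU->MRU): [owl pear fox]
  10. access pear: HIT. Cache (LRU->MRU): [owl fox pear]
  11. access elk: MISS, evict owl. Cache (LRU->MRU): [fox pear elk]
  12. access elk: HIT. Cache (LRU->MRU): [fox pear elk]
  13. access pear: HIT. Cache (LRU->MRU): [fox elk pear]
  14. access pear: HIT. Cache (LRU->MRU): [fox elk pear]
  15. access pear: HIT. Cache (LRU->MRU): [fox elk pear]
  16. access pear: HIT. Cache (LRU->MRU): [fox elk pear]
  17. access owl: MISS, evict fox. Cache (LRU->MRU): [elk pear owl]
  18. access pear: HIT. Cache (LRU->MRU): [elk owl pear]
  19. access pear: HIT. Cache (LRU->MRU): [elk owl pear]
  20. access pear: HIT. Cache (LRU->MRU): [elk owl pear]
  21. access pear: HIT. Cache (LRU->MRU): [elk owl pear]
  22. access pear: HIT. Cache (LRU->MRU): [elk owl pear]
  23. access fox: MISS, evict elk. Cache (LRU->MRU): [owl pear fox]
  24. access pear: HIT. Cache (LRU->MRU): [owl fox pear]
Total: 16 hits, 8 misses, 5 evictions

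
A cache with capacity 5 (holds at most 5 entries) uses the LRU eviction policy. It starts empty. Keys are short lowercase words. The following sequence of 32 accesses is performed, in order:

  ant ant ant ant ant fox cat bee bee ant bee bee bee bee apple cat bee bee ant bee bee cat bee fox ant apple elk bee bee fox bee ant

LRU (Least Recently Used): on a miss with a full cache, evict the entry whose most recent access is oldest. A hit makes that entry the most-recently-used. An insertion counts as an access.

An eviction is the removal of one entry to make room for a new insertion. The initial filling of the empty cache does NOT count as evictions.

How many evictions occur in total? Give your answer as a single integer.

Answer: 1

Derivation:
LRU simulation (capacity=5):
  1. access ant: MISS. Cache (LRU->MRU): [ant]
  2. access ant: HIT. Cache (LRU->MRU): [ant]
  3. access ant: HIT. Cache (LRU->MRU): [ant]
  4. access ant: HIT. Cache (LRU->MRU): [ant]
  5. access ant: HIT. Cache (LRU->MRU): [ant]
  6. access fox: MISS. Cache (LRU->MRU): [ant fox]
  7. access cat: MISS. Cache (LRU->MRU): [ant fox cat]
  8. access bee: MISS. Cache (LRU->MRU): [ant fox cat bee]
  9. access bee: HIT. Cache (LRU->MRU): [ant fox cat bee]
  10. access ant: HIT. Cache (LRU->MRU): [fox cat bee ant]
  11. access bee: HIT. Cache (LRU->MRU): [fox cat ant bee]
  12. access bee: HIT. Cache (LRU->MRU): [fox cat ant bee]
  13. access bee: HIT. Cache (LRU->MRU): [fox cat ant bee]
  14. access bee: HIT. Cache (LRU->MRU): [fox cat ant bee]
  15. access apple: MISS. Cache (LRU->MRU): [fox cat ant bee apple]
  16. access cat: HIT. Cache (LRU->MRU): [fox ant bee apple cat]
  17. access bee: HIT. Cache (LRU->MRU): [fox ant apple cat bee]
  18. access bee: HIT. Cache (LRU->MRU): [fox ant apple cat bee]
  19. access ant: HIT. Cache (LRU->MRU): [fox apple cat bee ant]
  20. access bee: HIT. Cache (LRU->MRU): [fox apple cat ant bee]
  21. access bee: HIT. Cache (LRU->MRU): [fox apple cat ant bee]
  22. access cat: HIT. Cache (LRU->MRU): [fox apple ant bee cat]
  23. access bee: HIT. Cache (LRU->MRU): [fox apple ant cat bee]
  24. access fox: HIT. Cache (LRU->MRU): [apple ant cat bee fox]
  25. access ant: HIT. Cache (LRU->MRU): [apple cat bee fox ant]
  26. access apple: HIT. Cache (LRU->MRU): [cat bee fox ant apple]
  27. access elk: MISS, evict cat. Cache (LRU->MRU): [bee fox ant apple elk]
  28. access bee: HIT. Cache (LRU->MRU): [fox ant apple elk bee]
  29. access bee: HIT. Cache (LRU->MRU): [fox ant apple elk bee]
  30. access fox: HIT. Cache (LRU->MRU): [ant apple elk bee fox]
  31. access bee: HIT. Cache (LRU->MRU): [ant apple elk fox bee]
  32. access ant: HIT. Cache (LRU->MRU): [apple elk fox bee ant]
Total: 26 hits, 6 misses, 1 evictions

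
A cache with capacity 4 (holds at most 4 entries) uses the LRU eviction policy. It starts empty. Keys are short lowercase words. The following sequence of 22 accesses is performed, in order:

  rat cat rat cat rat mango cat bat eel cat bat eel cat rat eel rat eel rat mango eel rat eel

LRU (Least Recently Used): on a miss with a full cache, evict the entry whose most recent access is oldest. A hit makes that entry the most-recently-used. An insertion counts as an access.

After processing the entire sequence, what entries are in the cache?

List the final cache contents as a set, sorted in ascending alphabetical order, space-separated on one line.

Answer: cat eel mango rat

Derivation:
LRU simulation (capacity=4):
  1. access rat: MISS. Cache (LRU->MRU): [rat]
  2. access cat: MISS. Cache (LRU->MRU): [rat cat]
  3. access rat: HIT. Cache (LRU->MRU): [cat rat]
  4. access cat: HIT. Cache (LRU->MRU): [rat cat]
  5. access rat: HIT. Cache (LRU->MRU): [cat rat]
  6. access mango: MISS. Cache (LRU->MRU): [cat rat mango]
  7. access cat: HIT. Cache (LRU->MRU): [rat mango cat]
  8. access bat: MISS. Cache (LRU->MRU): [rat mango cat bat]
  9. access eel: MISS, evict rat. Cache (LRU->MRU): [mango cat bat eel]
  10. access cat: HIT. Cache (LRU->MRU): [mango bat eel cat]
  11. access bat: HIT. Cache (LRU->MRU): [mango eel cat bat]
  12. access eel: HIT. Cache (LRU->MRU): [mango cat bat eel]
  13. access cat: HIT. Cache (LRU->MRU): [mango bat eel cat]
  14. access rat: MISS, evict mango. Cache (LRU->MRU): [bat eel cat rat]
  15. access eel: HIT. Cache (LRU->MRU): [bat cat rat eel]
  16. access rat: HIT. Cache (LRU->MRU): [bat cat eel rat]
  17. access eel: HIT. Cache (LRU->MRU): [bat cat rat eel]
  18. access rat: HIT. Cache (LRU->MRU): [bat cat eel rat]
  19. access mango: MISS, evict bat. Cache (LRU->MRU): [cat eel rat mango]
  20. access eel: HIT. Cache (LRU->MRU): [cat rat mango eel]
  21. access rat: HIT. Cache (LRU->MRU): [cat mango eel rat]
  22. access eel: HIT. Cache (LRU->MRU): [cat mango rat eel]
Total: 15 hits, 7 misses, 3 evictions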